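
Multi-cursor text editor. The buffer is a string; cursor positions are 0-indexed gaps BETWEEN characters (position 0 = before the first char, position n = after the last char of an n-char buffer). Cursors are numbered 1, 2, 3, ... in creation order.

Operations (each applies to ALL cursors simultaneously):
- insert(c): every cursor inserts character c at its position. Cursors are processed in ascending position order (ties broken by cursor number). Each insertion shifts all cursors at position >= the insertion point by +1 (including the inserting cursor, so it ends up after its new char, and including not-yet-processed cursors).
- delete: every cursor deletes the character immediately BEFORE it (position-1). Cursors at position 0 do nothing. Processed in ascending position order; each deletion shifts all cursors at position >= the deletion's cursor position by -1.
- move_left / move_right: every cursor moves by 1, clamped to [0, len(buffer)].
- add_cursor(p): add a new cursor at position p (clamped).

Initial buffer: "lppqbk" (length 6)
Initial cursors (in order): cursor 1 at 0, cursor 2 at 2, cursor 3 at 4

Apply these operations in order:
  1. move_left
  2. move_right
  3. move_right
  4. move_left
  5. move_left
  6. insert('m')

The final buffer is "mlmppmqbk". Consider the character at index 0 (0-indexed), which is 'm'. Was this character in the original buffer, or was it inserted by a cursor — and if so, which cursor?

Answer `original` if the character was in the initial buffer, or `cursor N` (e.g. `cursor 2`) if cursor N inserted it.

Answer: cursor 1

Derivation:
After op 1 (move_left): buffer="lppqbk" (len 6), cursors c1@0 c2@1 c3@3, authorship ......
After op 2 (move_right): buffer="lppqbk" (len 6), cursors c1@1 c2@2 c3@4, authorship ......
After op 3 (move_right): buffer="lppqbk" (len 6), cursors c1@2 c2@3 c3@5, authorship ......
After op 4 (move_left): buffer="lppqbk" (len 6), cursors c1@1 c2@2 c3@4, authorship ......
After op 5 (move_left): buffer="lppqbk" (len 6), cursors c1@0 c2@1 c3@3, authorship ......
After op 6 (insert('m')): buffer="mlmppmqbk" (len 9), cursors c1@1 c2@3 c3@6, authorship 1.2..3...
Authorship (.=original, N=cursor N): 1 . 2 . . 3 . . .
Index 0: author = 1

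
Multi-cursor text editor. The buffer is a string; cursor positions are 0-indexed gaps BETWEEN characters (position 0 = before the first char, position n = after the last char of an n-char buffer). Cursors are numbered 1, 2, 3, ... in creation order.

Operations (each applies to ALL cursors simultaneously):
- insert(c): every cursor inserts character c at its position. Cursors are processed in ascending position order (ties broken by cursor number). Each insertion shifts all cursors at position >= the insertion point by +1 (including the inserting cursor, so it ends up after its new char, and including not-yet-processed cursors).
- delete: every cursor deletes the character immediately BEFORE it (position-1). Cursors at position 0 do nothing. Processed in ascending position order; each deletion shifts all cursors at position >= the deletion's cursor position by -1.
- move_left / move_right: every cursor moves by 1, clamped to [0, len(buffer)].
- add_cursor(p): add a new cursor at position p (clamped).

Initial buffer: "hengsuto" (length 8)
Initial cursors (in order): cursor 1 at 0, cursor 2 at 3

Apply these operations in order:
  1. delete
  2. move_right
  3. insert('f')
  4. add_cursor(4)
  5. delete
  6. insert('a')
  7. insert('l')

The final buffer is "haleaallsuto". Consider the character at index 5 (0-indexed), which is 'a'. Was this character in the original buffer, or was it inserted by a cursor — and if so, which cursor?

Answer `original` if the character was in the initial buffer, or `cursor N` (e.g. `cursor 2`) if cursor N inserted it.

After op 1 (delete): buffer="hegsuto" (len 7), cursors c1@0 c2@2, authorship .......
After op 2 (move_right): buffer="hegsuto" (len 7), cursors c1@1 c2@3, authorship .......
After op 3 (insert('f')): buffer="hfegfsuto" (len 9), cursors c1@2 c2@5, authorship .1..2....
After op 4 (add_cursor(4)): buffer="hfegfsuto" (len 9), cursors c1@2 c3@4 c2@5, authorship .1..2....
After op 5 (delete): buffer="hesuto" (len 6), cursors c1@1 c2@2 c3@2, authorship ......
After op 6 (insert('a')): buffer="haeaasuto" (len 9), cursors c1@2 c2@5 c3@5, authorship .1.23....
After op 7 (insert('l')): buffer="haleaallsuto" (len 12), cursors c1@3 c2@8 c3@8, authorship .11.2323....
Authorship (.=original, N=cursor N): . 1 1 . 2 3 2 3 . . . .
Index 5: author = 3

Answer: cursor 3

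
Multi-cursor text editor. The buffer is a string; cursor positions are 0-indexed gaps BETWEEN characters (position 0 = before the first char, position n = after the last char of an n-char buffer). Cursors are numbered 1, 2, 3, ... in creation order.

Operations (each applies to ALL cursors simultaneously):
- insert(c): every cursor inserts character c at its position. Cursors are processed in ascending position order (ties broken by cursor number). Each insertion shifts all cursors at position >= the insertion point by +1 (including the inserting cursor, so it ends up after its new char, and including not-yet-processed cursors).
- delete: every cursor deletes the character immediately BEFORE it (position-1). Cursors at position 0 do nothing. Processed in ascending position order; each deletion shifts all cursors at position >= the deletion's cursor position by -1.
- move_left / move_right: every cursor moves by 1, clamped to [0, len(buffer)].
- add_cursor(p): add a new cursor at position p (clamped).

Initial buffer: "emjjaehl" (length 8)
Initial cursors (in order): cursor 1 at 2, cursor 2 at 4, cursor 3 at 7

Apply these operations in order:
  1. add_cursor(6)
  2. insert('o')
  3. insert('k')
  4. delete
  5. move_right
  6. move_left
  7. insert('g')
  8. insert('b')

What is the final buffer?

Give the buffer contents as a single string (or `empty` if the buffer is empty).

Answer: emogbjjogbaeogbhogbl

Derivation:
After op 1 (add_cursor(6)): buffer="emjjaehl" (len 8), cursors c1@2 c2@4 c4@6 c3@7, authorship ........
After op 2 (insert('o')): buffer="emojjoaeohol" (len 12), cursors c1@3 c2@6 c4@9 c3@11, authorship ..1..2..4.3.
After op 3 (insert('k')): buffer="emokjjokaeokhokl" (len 16), cursors c1@4 c2@8 c4@12 c3@15, authorship ..11..22..44.33.
After op 4 (delete): buffer="emojjoaeohol" (len 12), cursors c1@3 c2@6 c4@9 c3@11, authorship ..1..2..4.3.
After op 5 (move_right): buffer="emojjoaeohol" (len 12), cursors c1@4 c2@7 c4@10 c3@12, authorship ..1..2..4.3.
After op 6 (move_left): buffer="emojjoaeohol" (len 12), cursors c1@3 c2@6 c4@9 c3@11, authorship ..1..2..4.3.
After op 7 (insert('g')): buffer="emogjjogaeoghogl" (len 16), cursors c1@4 c2@8 c4@12 c3@15, authorship ..11..22..44.33.
After op 8 (insert('b')): buffer="emogbjjogbaeogbhogbl" (len 20), cursors c1@5 c2@10 c4@15 c3@19, authorship ..111..222..444.333.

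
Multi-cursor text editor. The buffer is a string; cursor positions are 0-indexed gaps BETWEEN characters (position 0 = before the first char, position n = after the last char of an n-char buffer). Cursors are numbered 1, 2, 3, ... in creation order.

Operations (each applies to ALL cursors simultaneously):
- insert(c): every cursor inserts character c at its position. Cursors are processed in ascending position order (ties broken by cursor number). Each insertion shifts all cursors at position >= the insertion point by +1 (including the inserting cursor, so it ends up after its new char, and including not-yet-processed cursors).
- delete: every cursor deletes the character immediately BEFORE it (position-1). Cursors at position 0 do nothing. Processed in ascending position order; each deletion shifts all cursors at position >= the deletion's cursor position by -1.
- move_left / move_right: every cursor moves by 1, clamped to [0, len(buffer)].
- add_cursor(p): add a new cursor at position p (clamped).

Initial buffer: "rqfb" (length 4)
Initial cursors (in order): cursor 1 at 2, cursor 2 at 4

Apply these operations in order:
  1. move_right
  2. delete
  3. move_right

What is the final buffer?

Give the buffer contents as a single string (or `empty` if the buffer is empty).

After op 1 (move_right): buffer="rqfb" (len 4), cursors c1@3 c2@4, authorship ....
After op 2 (delete): buffer="rq" (len 2), cursors c1@2 c2@2, authorship ..
After op 3 (move_right): buffer="rq" (len 2), cursors c1@2 c2@2, authorship ..

Answer: rq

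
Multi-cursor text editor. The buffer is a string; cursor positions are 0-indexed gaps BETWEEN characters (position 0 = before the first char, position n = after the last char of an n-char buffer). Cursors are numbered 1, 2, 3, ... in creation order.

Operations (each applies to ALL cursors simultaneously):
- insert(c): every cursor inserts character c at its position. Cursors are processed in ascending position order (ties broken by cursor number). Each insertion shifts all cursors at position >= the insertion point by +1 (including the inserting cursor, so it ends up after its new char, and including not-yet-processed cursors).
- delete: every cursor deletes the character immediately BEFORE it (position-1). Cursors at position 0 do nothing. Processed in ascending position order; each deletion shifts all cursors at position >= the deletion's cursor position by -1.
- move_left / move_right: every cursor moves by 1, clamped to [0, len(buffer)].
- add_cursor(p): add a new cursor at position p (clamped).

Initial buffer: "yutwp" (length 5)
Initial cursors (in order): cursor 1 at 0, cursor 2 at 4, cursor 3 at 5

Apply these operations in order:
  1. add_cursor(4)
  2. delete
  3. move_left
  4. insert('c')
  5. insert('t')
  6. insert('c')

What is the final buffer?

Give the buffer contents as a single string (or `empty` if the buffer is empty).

Answer: ctcyccctttcccu

Derivation:
After op 1 (add_cursor(4)): buffer="yutwp" (len 5), cursors c1@0 c2@4 c4@4 c3@5, authorship .....
After op 2 (delete): buffer="yu" (len 2), cursors c1@0 c2@2 c3@2 c4@2, authorship ..
After op 3 (move_left): buffer="yu" (len 2), cursors c1@0 c2@1 c3@1 c4@1, authorship ..
After op 4 (insert('c')): buffer="cycccu" (len 6), cursors c1@1 c2@5 c3@5 c4@5, authorship 1.234.
After op 5 (insert('t')): buffer="ctyccctttu" (len 10), cursors c1@2 c2@9 c3@9 c4@9, authorship 11.234234.
After op 6 (insert('c')): buffer="ctcyccctttcccu" (len 14), cursors c1@3 c2@13 c3@13 c4@13, authorship 111.234234234.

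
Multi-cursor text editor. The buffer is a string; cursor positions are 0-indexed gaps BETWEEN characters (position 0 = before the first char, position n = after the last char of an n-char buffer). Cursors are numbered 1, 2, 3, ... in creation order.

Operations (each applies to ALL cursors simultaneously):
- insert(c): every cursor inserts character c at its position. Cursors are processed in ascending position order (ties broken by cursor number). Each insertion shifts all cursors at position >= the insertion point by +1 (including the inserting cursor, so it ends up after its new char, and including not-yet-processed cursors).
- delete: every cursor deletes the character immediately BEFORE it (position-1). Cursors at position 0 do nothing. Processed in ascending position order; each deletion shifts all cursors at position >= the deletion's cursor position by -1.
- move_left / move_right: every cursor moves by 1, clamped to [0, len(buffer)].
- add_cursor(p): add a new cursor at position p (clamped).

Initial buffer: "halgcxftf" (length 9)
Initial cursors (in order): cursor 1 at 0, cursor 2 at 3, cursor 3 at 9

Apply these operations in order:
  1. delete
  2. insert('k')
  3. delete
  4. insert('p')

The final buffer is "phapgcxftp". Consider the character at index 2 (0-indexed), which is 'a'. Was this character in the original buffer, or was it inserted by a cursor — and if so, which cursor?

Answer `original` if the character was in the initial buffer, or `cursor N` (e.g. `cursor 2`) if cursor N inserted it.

After op 1 (delete): buffer="hagcxft" (len 7), cursors c1@0 c2@2 c3@7, authorship .......
After op 2 (insert('k')): buffer="khakgcxftk" (len 10), cursors c1@1 c2@4 c3@10, authorship 1..2.....3
After op 3 (delete): buffer="hagcxft" (len 7), cursors c1@0 c2@2 c3@7, authorship .......
After op 4 (insert('p')): buffer="phapgcxftp" (len 10), cursors c1@1 c2@4 c3@10, authorship 1..2.....3
Authorship (.=original, N=cursor N): 1 . . 2 . . . . . 3
Index 2: author = original

Answer: original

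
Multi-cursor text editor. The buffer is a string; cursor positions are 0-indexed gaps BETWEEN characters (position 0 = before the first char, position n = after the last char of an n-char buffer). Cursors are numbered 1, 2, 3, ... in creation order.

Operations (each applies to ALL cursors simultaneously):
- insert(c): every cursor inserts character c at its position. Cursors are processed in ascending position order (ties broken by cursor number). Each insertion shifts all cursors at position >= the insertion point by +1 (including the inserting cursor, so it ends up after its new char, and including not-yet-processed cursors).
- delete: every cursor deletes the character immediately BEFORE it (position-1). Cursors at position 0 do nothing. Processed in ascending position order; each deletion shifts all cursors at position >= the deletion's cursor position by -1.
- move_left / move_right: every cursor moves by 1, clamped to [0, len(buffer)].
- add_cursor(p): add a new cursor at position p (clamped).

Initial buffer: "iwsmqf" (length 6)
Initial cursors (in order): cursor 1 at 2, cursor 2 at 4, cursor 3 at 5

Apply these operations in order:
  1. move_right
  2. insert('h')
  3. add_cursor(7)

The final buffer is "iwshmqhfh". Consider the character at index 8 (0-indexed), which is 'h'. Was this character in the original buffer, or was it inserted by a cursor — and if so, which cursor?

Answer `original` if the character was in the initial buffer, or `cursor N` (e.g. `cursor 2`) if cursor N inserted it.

After op 1 (move_right): buffer="iwsmqf" (len 6), cursors c1@3 c2@5 c3@6, authorship ......
After op 2 (insert('h')): buffer="iwshmqhfh" (len 9), cursors c1@4 c2@7 c3@9, authorship ...1..2.3
After op 3 (add_cursor(7)): buffer="iwshmqhfh" (len 9), cursors c1@4 c2@7 c4@7 c3@9, authorship ...1..2.3
Authorship (.=original, N=cursor N): . . . 1 . . 2 . 3
Index 8: author = 3

Answer: cursor 3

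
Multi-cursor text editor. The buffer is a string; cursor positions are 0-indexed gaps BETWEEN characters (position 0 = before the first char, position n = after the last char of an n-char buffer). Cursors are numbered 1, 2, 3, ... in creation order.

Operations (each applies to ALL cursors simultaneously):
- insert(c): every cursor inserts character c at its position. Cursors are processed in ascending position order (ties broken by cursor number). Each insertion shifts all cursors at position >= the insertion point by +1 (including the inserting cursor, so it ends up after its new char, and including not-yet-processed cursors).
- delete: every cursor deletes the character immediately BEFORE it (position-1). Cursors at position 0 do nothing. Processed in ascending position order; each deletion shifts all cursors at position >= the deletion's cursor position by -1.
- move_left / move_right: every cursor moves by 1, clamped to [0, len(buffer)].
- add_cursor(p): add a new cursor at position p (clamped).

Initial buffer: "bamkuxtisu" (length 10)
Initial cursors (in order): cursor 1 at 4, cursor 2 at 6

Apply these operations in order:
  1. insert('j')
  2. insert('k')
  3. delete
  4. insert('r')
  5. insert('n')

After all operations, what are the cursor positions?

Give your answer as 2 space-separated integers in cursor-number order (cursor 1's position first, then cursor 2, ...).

Answer: 7 12

Derivation:
After op 1 (insert('j')): buffer="bamkjuxjtisu" (len 12), cursors c1@5 c2@8, authorship ....1..2....
After op 2 (insert('k')): buffer="bamkjkuxjktisu" (len 14), cursors c1@6 c2@10, authorship ....11..22....
After op 3 (delete): buffer="bamkjuxjtisu" (len 12), cursors c1@5 c2@8, authorship ....1..2....
After op 4 (insert('r')): buffer="bamkjruxjrtisu" (len 14), cursors c1@6 c2@10, authorship ....11..22....
After op 5 (insert('n')): buffer="bamkjrnuxjrntisu" (len 16), cursors c1@7 c2@12, authorship ....111..222....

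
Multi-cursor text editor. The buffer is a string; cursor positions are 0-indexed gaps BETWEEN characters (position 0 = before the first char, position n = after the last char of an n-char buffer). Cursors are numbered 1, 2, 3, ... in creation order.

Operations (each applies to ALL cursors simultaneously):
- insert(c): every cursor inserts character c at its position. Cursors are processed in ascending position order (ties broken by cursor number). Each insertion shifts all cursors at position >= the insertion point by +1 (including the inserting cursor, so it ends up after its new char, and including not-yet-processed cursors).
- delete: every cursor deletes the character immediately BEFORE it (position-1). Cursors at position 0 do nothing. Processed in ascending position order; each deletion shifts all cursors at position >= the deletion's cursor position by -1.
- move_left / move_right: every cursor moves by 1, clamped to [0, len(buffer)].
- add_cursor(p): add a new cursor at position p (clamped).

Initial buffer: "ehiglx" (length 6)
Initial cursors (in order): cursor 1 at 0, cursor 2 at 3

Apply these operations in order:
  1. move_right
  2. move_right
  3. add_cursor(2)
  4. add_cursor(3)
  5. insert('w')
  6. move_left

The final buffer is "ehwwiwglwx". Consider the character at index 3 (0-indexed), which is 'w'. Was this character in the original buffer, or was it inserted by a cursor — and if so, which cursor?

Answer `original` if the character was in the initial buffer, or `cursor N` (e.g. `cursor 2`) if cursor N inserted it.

After op 1 (move_right): buffer="ehiglx" (len 6), cursors c1@1 c2@4, authorship ......
After op 2 (move_right): buffer="ehiglx" (len 6), cursors c1@2 c2@5, authorship ......
After op 3 (add_cursor(2)): buffer="ehiglx" (len 6), cursors c1@2 c3@2 c2@5, authorship ......
After op 4 (add_cursor(3)): buffer="ehiglx" (len 6), cursors c1@2 c3@2 c4@3 c2@5, authorship ......
After op 5 (insert('w')): buffer="ehwwiwglwx" (len 10), cursors c1@4 c3@4 c4@6 c2@9, authorship ..13.4..2.
After op 6 (move_left): buffer="ehwwiwglwx" (len 10), cursors c1@3 c3@3 c4@5 c2@8, authorship ..13.4..2.
Authorship (.=original, N=cursor N): . . 1 3 . 4 . . 2 .
Index 3: author = 3

Answer: cursor 3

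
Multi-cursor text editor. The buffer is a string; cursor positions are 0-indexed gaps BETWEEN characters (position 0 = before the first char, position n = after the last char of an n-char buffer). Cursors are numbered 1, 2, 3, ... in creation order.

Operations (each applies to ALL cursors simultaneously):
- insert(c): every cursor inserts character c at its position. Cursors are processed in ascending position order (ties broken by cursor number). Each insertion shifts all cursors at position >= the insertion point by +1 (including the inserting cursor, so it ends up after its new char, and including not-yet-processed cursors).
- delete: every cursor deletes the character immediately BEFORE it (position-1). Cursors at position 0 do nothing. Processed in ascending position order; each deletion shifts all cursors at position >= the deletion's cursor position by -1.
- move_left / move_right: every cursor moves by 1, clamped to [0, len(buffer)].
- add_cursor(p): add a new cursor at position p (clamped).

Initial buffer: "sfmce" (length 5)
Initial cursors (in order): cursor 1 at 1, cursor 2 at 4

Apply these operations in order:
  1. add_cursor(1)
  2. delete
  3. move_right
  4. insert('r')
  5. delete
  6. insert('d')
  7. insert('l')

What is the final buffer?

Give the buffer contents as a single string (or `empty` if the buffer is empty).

Answer: fddllmedl

Derivation:
After op 1 (add_cursor(1)): buffer="sfmce" (len 5), cursors c1@1 c3@1 c2@4, authorship .....
After op 2 (delete): buffer="fme" (len 3), cursors c1@0 c3@0 c2@2, authorship ...
After op 3 (move_right): buffer="fme" (len 3), cursors c1@1 c3@1 c2@3, authorship ...
After op 4 (insert('r')): buffer="frrmer" (len 6), cursors c1@3 c3@3 c2@6, authorship .13..2
After op 5 (delete): buffer="fme" (len 3), cursors c1@1 c3@1 c2@3, authorship ...
After op 6 (insert('d')): buffer="fddmed" (len 6), cursors c1@3 c3@3 c2@6, authorship .13..2
After op 7 (insert('l')): buffer="fddllmedl" (len 9), cursors c1@5 c3@5 c2@9, authorship .1313..22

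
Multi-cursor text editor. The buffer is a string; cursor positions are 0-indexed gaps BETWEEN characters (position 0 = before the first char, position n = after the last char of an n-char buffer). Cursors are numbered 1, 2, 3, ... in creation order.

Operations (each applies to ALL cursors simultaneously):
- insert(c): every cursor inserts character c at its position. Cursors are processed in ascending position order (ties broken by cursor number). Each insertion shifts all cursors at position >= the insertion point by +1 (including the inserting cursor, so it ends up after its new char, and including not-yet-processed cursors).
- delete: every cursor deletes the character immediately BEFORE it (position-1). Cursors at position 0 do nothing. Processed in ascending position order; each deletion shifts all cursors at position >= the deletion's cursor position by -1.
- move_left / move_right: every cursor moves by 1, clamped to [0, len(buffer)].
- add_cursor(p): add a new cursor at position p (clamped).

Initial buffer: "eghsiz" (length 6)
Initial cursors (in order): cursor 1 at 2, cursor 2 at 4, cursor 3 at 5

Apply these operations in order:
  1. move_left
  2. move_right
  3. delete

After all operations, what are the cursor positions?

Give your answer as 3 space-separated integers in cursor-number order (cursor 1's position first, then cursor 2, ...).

After op 1 (move_left): buffer="eghsiz" (len 6), cursors c1@1 c2@3 c3@4, authorship ......
After op 2 (move_right): buffer="eghsiz" (len 6), cursors c1@2 c2@4 c3@5, authorship ......
After op 3 (delete): buffer="ehz" (len 3), cursors c1@1 c2@2 c3@2, authorship ...

Answer: 1 2 2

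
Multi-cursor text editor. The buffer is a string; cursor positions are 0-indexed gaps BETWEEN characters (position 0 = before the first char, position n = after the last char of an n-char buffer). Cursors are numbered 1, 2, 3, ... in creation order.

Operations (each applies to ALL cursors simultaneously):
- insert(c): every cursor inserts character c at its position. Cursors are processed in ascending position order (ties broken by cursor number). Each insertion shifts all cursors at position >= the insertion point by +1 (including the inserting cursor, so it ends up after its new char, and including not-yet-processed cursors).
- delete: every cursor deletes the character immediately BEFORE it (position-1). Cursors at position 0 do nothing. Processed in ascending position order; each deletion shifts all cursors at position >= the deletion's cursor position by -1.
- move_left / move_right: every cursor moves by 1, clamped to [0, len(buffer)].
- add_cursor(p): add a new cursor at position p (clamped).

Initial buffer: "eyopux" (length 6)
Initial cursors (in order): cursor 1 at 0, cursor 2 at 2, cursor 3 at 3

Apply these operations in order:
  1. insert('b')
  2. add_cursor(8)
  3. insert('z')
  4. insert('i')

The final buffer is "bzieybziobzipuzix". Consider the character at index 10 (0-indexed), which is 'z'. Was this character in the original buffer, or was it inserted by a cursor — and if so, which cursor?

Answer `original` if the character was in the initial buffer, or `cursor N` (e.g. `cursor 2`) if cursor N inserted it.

Answer: cursor 3

Derivation:
After op 1 (insert('b')): buffer="beybobpux" (len 9), cursors c1@1 c2@4 c3@6, authorship 1..2.3...
After op 2 (add_cursor(8)): buffer="beybobpux" (len 9), cursors c1@1 c2@4 c3@6 c4@8, authorship 1..2.3...
After op 3 (insert('z')): buffer="bzeybzobzpuzx" (len 13), cursors c1@2 c2@6 c3@9 c4@12, authorship 11..22.33..4.
After op 4 (insert('i')): buffer="bzieybziobzipuzix" (len 17), cursors c1@3 c2@8 c3@12 c4@16, authorship 111..222.333..44.
Authorship (.=original, N=cursor N): 1 1 1 . . 2 2 2 . 3 3 3 . . 4 4 .
Index 10: author = 3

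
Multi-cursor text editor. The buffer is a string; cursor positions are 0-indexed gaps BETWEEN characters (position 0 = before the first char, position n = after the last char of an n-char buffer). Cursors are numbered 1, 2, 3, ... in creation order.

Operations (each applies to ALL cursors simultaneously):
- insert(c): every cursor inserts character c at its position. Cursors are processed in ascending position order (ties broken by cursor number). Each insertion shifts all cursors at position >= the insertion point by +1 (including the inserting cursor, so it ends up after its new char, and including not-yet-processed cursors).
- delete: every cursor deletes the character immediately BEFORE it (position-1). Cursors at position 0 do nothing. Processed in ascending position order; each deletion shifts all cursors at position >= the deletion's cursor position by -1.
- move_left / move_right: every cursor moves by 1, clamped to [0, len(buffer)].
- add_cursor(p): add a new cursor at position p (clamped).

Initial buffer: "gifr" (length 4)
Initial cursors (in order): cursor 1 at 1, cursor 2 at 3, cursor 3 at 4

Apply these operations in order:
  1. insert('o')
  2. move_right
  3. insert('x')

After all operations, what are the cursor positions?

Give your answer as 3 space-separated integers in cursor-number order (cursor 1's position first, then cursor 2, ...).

After op 1 (insert('o')): buffer="goiforo" (len 7), cursors c1@2 c2@5 c3@7, authorship .1..2.3
After op 2 (move_right): buffer="goiforo" (len 7), cursors c1@3 c2@6 c3@7, authorship .1..2.3
After op 3 (insert('x')): buffer="goixforxox" (len 10), cursors c1@4 c2@8 c3@10, authorship .1.1.2.233

Answer: 4 8 10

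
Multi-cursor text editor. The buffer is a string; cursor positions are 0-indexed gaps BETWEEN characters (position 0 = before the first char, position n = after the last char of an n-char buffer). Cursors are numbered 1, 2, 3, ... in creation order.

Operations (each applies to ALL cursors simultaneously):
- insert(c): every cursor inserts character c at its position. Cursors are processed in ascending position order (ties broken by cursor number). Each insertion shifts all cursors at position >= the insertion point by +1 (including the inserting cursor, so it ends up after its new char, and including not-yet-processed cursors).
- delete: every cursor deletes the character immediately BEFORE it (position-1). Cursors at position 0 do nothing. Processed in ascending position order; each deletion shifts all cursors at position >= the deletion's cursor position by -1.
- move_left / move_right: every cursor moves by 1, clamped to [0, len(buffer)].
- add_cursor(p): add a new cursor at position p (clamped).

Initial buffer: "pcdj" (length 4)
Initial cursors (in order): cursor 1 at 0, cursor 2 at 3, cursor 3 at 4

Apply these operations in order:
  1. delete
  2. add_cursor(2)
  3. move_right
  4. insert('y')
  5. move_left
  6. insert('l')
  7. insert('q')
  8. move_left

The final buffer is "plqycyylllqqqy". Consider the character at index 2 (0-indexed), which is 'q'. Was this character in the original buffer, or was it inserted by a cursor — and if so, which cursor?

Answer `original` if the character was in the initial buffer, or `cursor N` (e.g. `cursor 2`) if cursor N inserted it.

Answer: cursor 1

Derivation:
After op 1 (delete): buffer="pc" (len 2), cursors c1@0 c2@2 c3@2, authorship ..
After op 2 (add_cursor(2)): buffer="pc" (len 2), cursors c1@0 c2@2 c3@2 c4@2, authorship ..
After op 3 (move_right): buffer="pc" (len 2), cursors c1@1 c2@2 c3@2 c4@2, authorship ..
After op 4 (insert('y')): buffer="pycyyy" (len 6), cursors c1@2 c2@6 c3@6 c4@6, authorship .1.234
After op 5 (move_left): buffer="pycyyy" (len 6), cursors c1@1 c2@5 c3@5 c4@5, authorship .1.234
After op 6 (insert('l')): buffer="plycyyllly" (len 10), cursors c1@2 c2@9 c3@9 c4@9, authorship .11.232344
After op 7 (insert('q')): buffer="plqycyylllqqqy" (len 14), cursors c1@3 c2@13 c3@13 c4@13, authorship .111.232342344
After op 8 (move_left): buffer="plqycyylllqqqy" (len 14), cursors c1@2 c2@12 c3@12 c4@12, authorship .111.232342344
Authorship (.=original, N=cursor N): . 1 1 1 . 2 3 2 3 4 2 3 4 4
Index 2: author = 1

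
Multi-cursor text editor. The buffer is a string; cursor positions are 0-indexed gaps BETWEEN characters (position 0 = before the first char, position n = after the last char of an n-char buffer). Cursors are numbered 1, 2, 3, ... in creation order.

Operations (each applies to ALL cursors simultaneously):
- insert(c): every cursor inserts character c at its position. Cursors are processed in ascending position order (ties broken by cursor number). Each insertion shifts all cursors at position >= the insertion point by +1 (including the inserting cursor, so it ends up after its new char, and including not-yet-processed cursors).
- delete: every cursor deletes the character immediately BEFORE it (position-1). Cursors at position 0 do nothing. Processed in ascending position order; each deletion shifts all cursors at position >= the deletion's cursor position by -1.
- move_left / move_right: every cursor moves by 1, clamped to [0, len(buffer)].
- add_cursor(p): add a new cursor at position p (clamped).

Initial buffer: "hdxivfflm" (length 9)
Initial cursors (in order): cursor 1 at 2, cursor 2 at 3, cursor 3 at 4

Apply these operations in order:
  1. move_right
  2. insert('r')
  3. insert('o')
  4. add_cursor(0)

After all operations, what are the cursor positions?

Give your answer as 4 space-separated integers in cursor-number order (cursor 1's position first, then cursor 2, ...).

Answer: 5 8 11 0

Derivation:
After op 1 (move_right): buffer="hdxivfflm" (len 9), cursors c1@3 c2@4 c3@5, authorship .........
After op 2 (insert('r')): buffer="hdxrirvrfflm" (len 12), cursors c1@4 c2@6 c3@8, authorship ...1.2.3....
After op 3 (insert('o')): buffer="hdxroirovrofflm" (len 15), cursors c1@5 c2@8 c3@11, authorship ...11.22.33....
After op 4 (add_cursor(0)): buffer="hdxroirovrofflm" (len 15), cursors c4@0 c1@5 c2@8 c3@11, authorship ...11.22.33....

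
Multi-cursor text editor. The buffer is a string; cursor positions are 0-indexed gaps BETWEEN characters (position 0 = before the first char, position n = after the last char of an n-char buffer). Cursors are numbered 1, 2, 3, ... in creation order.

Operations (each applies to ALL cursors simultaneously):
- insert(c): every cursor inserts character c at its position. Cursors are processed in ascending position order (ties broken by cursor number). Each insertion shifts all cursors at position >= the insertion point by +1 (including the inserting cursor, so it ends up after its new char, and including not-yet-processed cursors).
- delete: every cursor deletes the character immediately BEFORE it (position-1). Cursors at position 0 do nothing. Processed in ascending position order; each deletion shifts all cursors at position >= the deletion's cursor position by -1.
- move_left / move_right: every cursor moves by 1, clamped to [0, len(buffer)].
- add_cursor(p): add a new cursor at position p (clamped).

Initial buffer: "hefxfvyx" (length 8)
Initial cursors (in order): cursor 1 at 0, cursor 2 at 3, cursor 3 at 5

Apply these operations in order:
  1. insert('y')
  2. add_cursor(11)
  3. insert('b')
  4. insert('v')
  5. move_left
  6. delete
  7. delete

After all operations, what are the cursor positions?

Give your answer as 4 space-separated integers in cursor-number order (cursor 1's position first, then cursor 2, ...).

After op 1 (insert('y')): buffer="yhefyxfyvyx" (len 11), cursors c1@1 c2@5 c3@8, authorship 1...2..3...
After op 2 (add_cursor(11)): buffer="yhefyxfyvyx" (len 11), cursors c1@1 c2@5 c3@8 c4@11, authorship 1...2..3...
After op 3 (insert('b')): buffer="ybhefybxfybvyxb" (len 15), cursors c1@2 c2@7 c3@11 c4@15, authorship 11...22..33...4
After op 4 (insert('v')): buffer="ybvhefybvxfybvvyxbv" (len 19), cursors c1@3 c2@9 c3@14 c4@19, authorship 111...222..333...44
After op 5 (move_left): buffer="ybvhefybvxfybvvyxbv" (len 19), cursors c1@2 c2@8 c3@13 c4@18, authorship 111...222..333...44
After op 6 (delete): buffer="yvhefyvxfyvvyxv" (len 15), cursors c1@1 c2@6 c3@10 c4@14, authorship 11...22..33...4
After op 7 (delete): buffer="vhefvxfvvyv" (len 11), cursors c1@0 c2@4 c3@7 c4@10, authorship 1...2..3..4

Answer: 0 4 7 10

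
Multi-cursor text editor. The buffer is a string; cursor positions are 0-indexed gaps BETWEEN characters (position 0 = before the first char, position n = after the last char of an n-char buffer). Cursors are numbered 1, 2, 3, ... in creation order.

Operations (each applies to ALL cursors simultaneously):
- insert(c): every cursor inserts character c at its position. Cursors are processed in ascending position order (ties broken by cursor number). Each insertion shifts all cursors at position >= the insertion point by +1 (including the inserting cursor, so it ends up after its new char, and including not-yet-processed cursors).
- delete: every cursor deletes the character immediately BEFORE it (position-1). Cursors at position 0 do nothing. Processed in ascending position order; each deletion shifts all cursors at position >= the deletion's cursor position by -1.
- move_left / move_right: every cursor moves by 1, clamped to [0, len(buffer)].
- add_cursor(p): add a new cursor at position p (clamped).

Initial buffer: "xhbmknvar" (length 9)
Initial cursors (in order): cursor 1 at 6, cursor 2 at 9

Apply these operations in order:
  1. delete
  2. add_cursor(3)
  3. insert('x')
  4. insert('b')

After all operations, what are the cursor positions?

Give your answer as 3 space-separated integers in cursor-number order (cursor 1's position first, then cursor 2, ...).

Answer: 9 13 5

Derivation:
After op 1 (delete): buffer="xhbmkva" (len 7), cursors c1@5 c2@7, authorship .......
After op 2 (add_cursor(3)): buffer="xhbmkva" (len 7), cursors c3@3 c1@5 c2@7, authorship .......
After op 3 (insert('x')): buffer="xhbxmkxvax" (len 10), cursors c3@4 c1@7 c2@10, authorship ...3..1..2
After op 4 (insert('b')): buffer="xhbxbmkxbvaxb" (len 13), cursors c3@5 c1@9 c2@13, authorship ...33..11..22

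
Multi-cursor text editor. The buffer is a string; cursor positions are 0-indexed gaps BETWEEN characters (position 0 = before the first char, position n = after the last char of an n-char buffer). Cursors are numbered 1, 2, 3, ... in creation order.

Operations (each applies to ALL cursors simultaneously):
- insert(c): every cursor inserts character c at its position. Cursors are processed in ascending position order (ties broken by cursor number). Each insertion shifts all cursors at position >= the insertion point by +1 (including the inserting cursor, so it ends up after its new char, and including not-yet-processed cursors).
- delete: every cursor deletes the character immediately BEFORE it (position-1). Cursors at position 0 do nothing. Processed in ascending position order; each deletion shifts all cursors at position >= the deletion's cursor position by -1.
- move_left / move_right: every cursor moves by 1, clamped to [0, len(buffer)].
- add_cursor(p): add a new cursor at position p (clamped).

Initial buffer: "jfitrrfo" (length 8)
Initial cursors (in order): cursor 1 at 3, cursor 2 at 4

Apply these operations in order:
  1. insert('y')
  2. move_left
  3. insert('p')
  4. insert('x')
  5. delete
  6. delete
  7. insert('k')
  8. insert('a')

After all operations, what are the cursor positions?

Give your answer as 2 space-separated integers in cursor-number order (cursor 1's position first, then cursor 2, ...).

After op 1 (insert('y')): buffer="jfiytyrrfo" (len 10), cursors c1@4 c2@6, authorship ...1.2....
After op 2 (move_left): buffer="jfiytyrrfo" (len 10), cursors c1@3 c2@5, authorship ...1.2....
After op 3 (insert('p')): buffer="jfipytpyrrfo" (len 12), cursors c1@4 c2@7, authorship ...11.22....
After op 4 (insert('x')): buffer="jfipxytpxyrrfo" (len 14), cursors c1@5 c2@9, authorship ...111.222....
After op 5 (delete): buffer="jfipytpyrrfo" (len 12), cursors c1@4 c2@7, authorship ...11.22....
After op 6 (delete): buffer="jfiytyrrfo" (len 10), cursors c1@3 c2@5, authorship ...1.2....
After op 7 (insert('k')): buffer="jfikytkyrrfo" (len 12), cursors c1@4 c2@7, authorship ...11.22....
After op 8 (insert('a')): buffer="jfikaytkayrrfo" (len 14), cursors c1@5 c2@9, authorship ...111.222....

Answer: 5 9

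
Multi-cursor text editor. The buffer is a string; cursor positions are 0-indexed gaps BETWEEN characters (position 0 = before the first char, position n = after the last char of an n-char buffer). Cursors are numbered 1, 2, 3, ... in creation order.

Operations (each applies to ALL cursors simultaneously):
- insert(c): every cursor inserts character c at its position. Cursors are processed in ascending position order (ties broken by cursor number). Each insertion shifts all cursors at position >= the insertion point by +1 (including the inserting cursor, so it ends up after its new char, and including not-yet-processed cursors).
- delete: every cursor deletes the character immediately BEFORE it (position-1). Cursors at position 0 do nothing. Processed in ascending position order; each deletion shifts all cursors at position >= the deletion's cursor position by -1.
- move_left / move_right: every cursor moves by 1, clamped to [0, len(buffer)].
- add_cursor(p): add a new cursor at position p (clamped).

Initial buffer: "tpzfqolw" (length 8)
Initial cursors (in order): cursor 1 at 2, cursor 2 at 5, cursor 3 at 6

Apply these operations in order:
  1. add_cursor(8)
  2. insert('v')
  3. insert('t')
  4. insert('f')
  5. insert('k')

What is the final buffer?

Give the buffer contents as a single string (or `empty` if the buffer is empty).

Answer: tpvtfkzfqvtfkovtfklwvtfk

Derivation:
After op 1 (add_cursor(8)): buffer="tpzfqolw" (len 8), cursors c1@2 c2@5 c3@6 c4@8, authorship ........
After op 2 (insert('v')): buffer="tpvzfqvovlwv" (len 12), cursors c1@3 c2@7 c3@9 c4@12, authorship ..1...2.3..4
After op 3 (insert('t')): buffer="tpvtzfqvtovtlwvt" (len 16), cursors c1@4 c2@9 c3@12 c4@16, authorship ..11...22.33..44
After op 4 (insert('f')): buffer="tpvtfzfqvtfovtflwvtf" (len 20), cursors c1@5 c2@11 c3@15 c4@20, authorship ..111...222.333..444
After op 5 (insert('k')): buffer="tpvtfkzfqvtfkovtfklwvtfk" (len 24), cursors c1@6 c2@13 c3@18 c4@24, authorship ..1111...2222.3333..4444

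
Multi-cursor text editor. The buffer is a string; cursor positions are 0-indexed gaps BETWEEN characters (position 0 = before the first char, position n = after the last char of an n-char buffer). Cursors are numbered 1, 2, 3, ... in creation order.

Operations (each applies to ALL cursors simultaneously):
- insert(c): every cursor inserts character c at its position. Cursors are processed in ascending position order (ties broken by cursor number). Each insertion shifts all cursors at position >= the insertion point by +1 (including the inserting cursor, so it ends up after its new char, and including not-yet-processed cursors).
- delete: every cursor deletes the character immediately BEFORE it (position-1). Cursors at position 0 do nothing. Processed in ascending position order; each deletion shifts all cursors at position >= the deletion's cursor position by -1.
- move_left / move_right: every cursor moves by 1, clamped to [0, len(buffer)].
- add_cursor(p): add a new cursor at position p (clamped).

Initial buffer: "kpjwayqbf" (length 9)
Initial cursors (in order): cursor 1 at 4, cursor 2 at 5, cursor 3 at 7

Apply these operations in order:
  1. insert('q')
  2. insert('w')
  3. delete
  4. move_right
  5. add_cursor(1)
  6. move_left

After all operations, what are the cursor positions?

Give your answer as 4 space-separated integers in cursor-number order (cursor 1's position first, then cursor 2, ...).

After op 1 (insert('q')): buffer="kpjwqaqyqqbf" (len 12), cursors c1@5 c2@7 c3@10, authorship ....1.2..3..
After op 2 (insert('w')): buffer="kpjwqwaqwyqqwbf" (len 15), cursors c1@6 c2@9 c3@13, authorship ....11.22..33..
After op 3 (delete): buffer="kpjwqaqyqqbf" (len 12), cursors c1@5 c2@7 c3@10, authorship ....1.2..3..
After op 4 (move_right): buffer="kpjwqaqyqqbf" (len 12), cursors c1@6 c2@8 c3@11, authorship ....1.2..3..
After op 5 (add_cursor(1)): buffer="kpjwqaqyqqbf" (len 12), cursors c4@1 c1@6 c2@8 c3@11, authorship ....1.2..3..
After op 6 (move_left): buffer="kpjwqaqyqqbf" (len 12), cursors c4@0 c1@5 c2@7 c3@10, authorship ....1.2..3..

Answer: 5 7 10 0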